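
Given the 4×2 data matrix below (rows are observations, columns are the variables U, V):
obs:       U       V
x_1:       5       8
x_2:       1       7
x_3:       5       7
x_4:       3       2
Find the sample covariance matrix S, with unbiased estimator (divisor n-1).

Step 1 — column means:
  mean(U) = (5 + 1 + 5 + 3) / 4 = 14/4 = 3.5
  mean(V) = (8 + 7 + 7 + 2) / 4 = 24/4 = 6

Step 2 — sample covariance S[i,j] = (1/(n-1)) · Σ_k (x_{k,i} - mean_i) · (x_{k,j} - mean_j), with n-1 = 3.
  S[U,U] = ((1.5)·(1.5) + (-2.5)·(-2.5) + (1.5)·(1.5) + (-0.5)·(-0.5)) / 3 = 11/3 = 3.6667
  S[U,V] = ((1.5)·(2) + (-2.5)·(1) + (1.5)·(1) + (-0.5)·(-4)) / 3 = 4/3 = 1.3333
  S[V,V] = ((2)·(2) + (1)·(1) + (1)·(1) + (-4)·(-4)) / 3 = 22/3 = 7.3333

S is symmetric (S[j,i] = S[i,j]). Assembling:

S = [[3.6667, 1.3333],
 [1.3333, 7.3333]]


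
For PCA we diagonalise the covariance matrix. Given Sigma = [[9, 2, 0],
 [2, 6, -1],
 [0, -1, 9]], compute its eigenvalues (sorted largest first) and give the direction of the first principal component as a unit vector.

Step 1 — characteristic polynomial p(λ) = det(λI - Sigma) = λ³ - tr·λ² + c_1·λ - det, where tr = trace, c_1 = sum of the principal 2×2 minors, det = det(Sigma):
  tr = 9 + 6 + 9 = 24,
  c_1 = (9·6 - (2)²) + (9·9 - (0)²) + (6·9 - (-1)²) = 50 + 81 + 53 = 184,
  det = 9·(6·9 - (-1)²) - (2)·((2)·9 - (-1)·(0)) + (0)·((2)·(-1) - 6·(0)) = 9·(53) - (2)·(18) + (0)·(-2) = 441.
  So p(λ) = λ³ - 24λ² + 184λ - 441.
Step 2 — look for an integer root (rational root theorem: any rational root is an integer divisor of 441). Testing λ = 9:
  p(9) = 729 - 1944 + 1656 - 441 = 0  ✓
  Dividing out (λ - 9): p(λ) = (λ - 9)(λ² - 15λ + 49).
Step 3 — remaining eigenvalues from the quadratic λ² - 15λ + 49 = 0:
  Δ = 15² - 4·49 = 225 - 196 = 29,  λ = (15 ± √29)/2 = (15 ± 5.3852)/2 ≈ 10.1926 or 4.8074.
  Sorted: λ_1 = 10.1926,  λ_2 = 9,  λ_3 = 4.8074  (check: sum = 24 = tr ✓).

Step 4 — unit eigenvector for λ_1 ≈ 10.1926: v spans the null space of (Sigma - λ_1 I), whose rows are
  r_1 = (-1.1926, 2, 0),  r_2 = (2, -4.1926, -1),  r_3 = (0, -1, -1.1926).
  v is orthogonal to every row, so take v ∝ r_1 × r_2 = ((2)·(-1) - (0)·(-4.1926), (0)·(2) - (-1.1926)·(-1), (-1.1926)·(-4.1926) - (2)·(2)) ≈ (-2, -1.1926, 1).
  Rescale (multiply by -1 so the first nonzero entry is positive): u = (2, 1.1926, -1).
  ||u|| = √((2)² + (1.1926)² + (-1)²) = √(6.4223) ≈ 2.5342,  v_1 = u/||u|| ≈ (0.7892, 0.4706, -0.3946) (||v_1|| = 1).

λ_1 = 10.1926,  λ_2 = 9,  λ_3 = 4.8074;  v_1 ≈ (0.7892, 0.4706, -0.3946)


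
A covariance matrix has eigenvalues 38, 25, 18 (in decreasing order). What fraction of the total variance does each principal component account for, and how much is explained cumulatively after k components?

Step 1 — total variance = trace(Sigma) = Σ λ_i = 38 + 25 + 18 = 81.

Step 2 — fraction explained by component i = λ_i / Σ λ:
  PC1: 38/81 = 0.4691
  PC2: 25/81 = 0.3086
  PC3: 18/81 = 0.2222

Step 3 — cumulative fraction after k components = (λ_1 + ... + λ_k) / Σ λ:
  k = 1: 38/81 = 0.4691
  k = 2: (38 + 25)/81 = 63/81 = 0.7778
  k = 3: (38 + 25 + 18)/81 = 81/81 = 1

Summary (fraction, with percent):

explained: PC1 0.4691 (46.91%), PC2 0.3086 (30.86%), PC3 0.2222 (22.22%);  cumulative: 0.4691, 0.7778, 1


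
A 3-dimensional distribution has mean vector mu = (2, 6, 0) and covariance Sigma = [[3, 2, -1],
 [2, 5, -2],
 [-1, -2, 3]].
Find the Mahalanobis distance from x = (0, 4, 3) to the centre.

Step 1 — centre the observation: (x - mu) = (-2, -2, 3).

Step 2 — invert Sigma (cofactor / det for 3×3, or solve directly):
  Sigma^{-1} = [[0.4583, -0.1667, 0.0417],
 [-0.1667, 0.3333, 0.1667],
 [0.0417, 0.1667, 0.4583]].

Step 3 — form the quadratic (x - mu)^T · Sigma^{-1} · (x - mu):
  Sigma^{-1} · (x - mu) = (-0.4583, 0.1667, 0.9583).
  (x - mu)^T · [Sigma^{-1} · (x - mu)] = (-2)·(-0.4583) + (-2)·(0.1667) + (3)·(0.9583) = 3.4583.

Step 4 — take square root: d = √(3.4583) ≈ 1.8597.

d(x, mu) = √(3.4583) ≈ 1.8597


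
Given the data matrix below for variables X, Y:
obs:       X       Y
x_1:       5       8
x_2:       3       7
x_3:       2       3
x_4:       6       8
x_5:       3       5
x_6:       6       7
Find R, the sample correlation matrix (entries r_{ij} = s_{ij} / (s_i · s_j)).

Step 1 — column means:
  mean(X) = (5 + 3 + 2 + 6 + 3 + 6) / 6 = 25/6 = 4.1667
  mean(Y) = (8 + 7 + 3 + 8 + 5 + 7) / 6 = 38/6 = 6.3333

Step 2 — sample variances and covariances s[i,j] = (1/(n-1)) · Σ_k (x_{k,i} - mean_i) · (x_{k,j} - mean_j), with n-1 = 5:
  s[X,X] = ((0.8333)·(0.8333) + (-1.1667)·(-1.1667) + (-2.1667)·(-2.1667) + (1.8333)·(1.8333) + (-1.1667)·(-1.1667) + (1.8333)·(1.8333)) / 5 = 14.8333/5 = 2.9667
  s[X,Y] = ((0.8333)·(1.6667) + (-1.1667)·(0.6667) + (-2.1667)·(-3.3333) + (1.8333)·(1.6667) + (-1.1667)·(-1.3333) + (1.8333)·(0.6667)) / 5 = 13.6667/5 = 2.7333
  s[Y,Y] = ((1.6667)·(1.6667) + (0.6667)·(0.6667) + (-3.3333)·(-3.3333) + (1.6667)·(1.6667) + (-1.3333)·(-1.3333) + (0.6667)·(0.6667)) / 5 = 19.3333/5 = 3.8667
  Sample standard deviations s_i = √(s[i,i]):
  s(X) = √(2.9667) = 1.7224
  s(Y) = √(3.8667) = 1.9664

Step 3 — r_{ij} = s_{ij} / (s_i · s_j):
  r[X,X] = 1 (diagonal).
  r[X,Y] = 2.7333 / (1.7224 · 1.9664) = 2.7333 / 3.3869 = 0.807
  r[Y,Y] = 1 (diagonal).

R is symmetric with unit diagonal. Assembling:

R = [[1, 0.807],
 [0.807, 1]]


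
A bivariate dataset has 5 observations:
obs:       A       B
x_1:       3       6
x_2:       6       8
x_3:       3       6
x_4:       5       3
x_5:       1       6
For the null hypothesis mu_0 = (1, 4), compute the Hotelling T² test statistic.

Step 1 — sample mean vector:
  mean(A) = (3 + 6 + 3 + 5 + 1) / 5 = 18/5 = 3.6
  mean(B) = (6 + 8 + 6 + 3 + 6) / 5 = 29/5 = 5.8
  x̄ = (3.6, 5.8),  deviation x̄ - mu_0 = (3.6, 5.8) - (1, 4) = (2.6, 1.8).

Step 2 — sample covariance matrix, S[i,j] = (1/(n-1)) · Σ_k (x_{k,i} - mean_i) · (x_{k,j} - mean_j), divisor n-1 = 4:
  S[A,A] = ((-0.6)·(-0.6) + (2.4)·(2.4) + (-0.6)·(-0.6) + (1.4)·(1.4) + (-2.6)·(-2.6)) / 4 = 15.2/4 = 3.8
  S[A,B] = ((-0.6)·(0.2) + (2.4)·(2.2) + (-0.6)·(0.2) + (1.4)·(-2.8) + (-2.6)·(0.2)) / 4 = 0.6/4 = 0.15
  S[B,B] = ((0.2)·(0.2) + (2.2)·(2.2) + (0.2)·(0.2) + (-2.8)·(-2.8) + (0.2)·(0.2)) / 4 = 12.8/4 = 3.2
  S = [[3.8, 0.15],
 [0.15, 3.2]].

Step 3 — invert S. det(S) = 3.8·3.2 - (0.15)² = 12.1375.
  S^{-1} = (1/det) · [[d, -b], [-b, a]] = [[0.2636, -0.0124],
 [-0.0124, 0.3131]].

Step 4 — quadratic form (x̄ - mu_0)^T · S^{-1} · (x̄ - mu_0):
  S^{-1} · (x̄ - mu_0) = (0.6632, 0.5314),
  (x̄ - mu_0)^T · [...] = (2.6)·(0.6632) + (1.8)·(0.5314) = 2.6809.

Step 5 — scale by n: T² = 5 · 2.6809 = 13.4047.

T² ≈ 13.4047


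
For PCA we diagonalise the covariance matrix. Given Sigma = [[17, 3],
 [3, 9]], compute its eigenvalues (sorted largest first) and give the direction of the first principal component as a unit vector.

Step 1 — characteristic polynomial of 2×2 Sigma:
  det(Sigma - λI) = λ² - trace · λ + det = 0.
  trace = 17 + 9 = 26, det = 17·9 - (3)² = 144.
Step 2 — discriminant:
  Δ = trace² - 4·det = 676 - 576 = 100.
Step 3 — eigenvalues:
  λ = (trace ± √Δ)/2 = (26 ± 10)/2,
  λ_1 = 18,  λ_2 = 8.

Step 4 — unit eigenvector for λ_1: solve (Sigma - λ_1 I)v = 0. First row:
  (17 - 18)·v_x + (3)·v_y = 0, i.e. (-1)·v_x + (3)·v_y = 0,
  so v ∝ (b, λ_1 - a) = (3, 1) = u.
  ||u|| = √((3)² + (1)²) = √(10) ≈ 3.1623,
  v_1 = u/||u|| ≈ (0.9487, 0.3162) (||v_1|| = 1).

λ_1 = 18,  λ_2 = 8;  v_1 ≈ (0.9487, 0.3162)


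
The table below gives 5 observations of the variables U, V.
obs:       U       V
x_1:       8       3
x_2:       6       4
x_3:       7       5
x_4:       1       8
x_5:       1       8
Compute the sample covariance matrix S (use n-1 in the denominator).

Step 1 — column means:
  mean(U) = (8 + 6 + 7 + 1 + 1) / 5 = 23/5 = 4.6
  mean(V) = (3 + 4 + 5 + 8 + 8) / 5 = 28/5 = 5.6

Step 2 — sample covariance S[i,j] = (1/(n-1)) · Σ_k (x_{k,i} - mean_i) · (x_{k,j} - mean_j), with n-1 = 4.
  S[U,U] = ((3.4)·(3.4) + (1.4)·(1.4) + (2.4)·(2.4) + (-3.6)·(-3.6) + (-3.6)·(-3.6)) / 4 = 45.2/4 = 11.3
  S[U,V] = ((3.4)·(-2.6) + (1.4)·(-1.6) + (2.4)·(-0.6) + (-3.6)·(2.4) + (-3.6)·(2.4)) / 4 = -29.8/4 = -7.45
  S[V,V] = ((-2.6)·(-2.6) + (-1.6)·(-1.6) + (-0.6)·(-0.6) + (2.4)·(2.4) + (2.4)·(2.4)) / 4 = 21.2/4 = 5.3

S is symmetric (S[j,i] = S[i,j]). Assembling:

S = [[11.3, -7.45],
 [-7.45, 5.3]]


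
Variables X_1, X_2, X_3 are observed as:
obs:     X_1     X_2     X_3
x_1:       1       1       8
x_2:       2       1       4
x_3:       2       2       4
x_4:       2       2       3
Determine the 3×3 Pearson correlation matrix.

Step 1 — column means:
  mean(X_1) = (1 + 2 + 2 + 2) / 4 = 7/4 = 1.75
  mean(X_2) = (1 + 1 + 2 + 2) / 4 = 6/4 = 1.5
  mean(X_3) = (8 + 4 + 4 + 3) / 4 = 19/4 = 4.75

Step 2 — sample variances and covariances s[i,j] = (1/(n-1)) · Σ_k (x_{k,i} - mean_i) · (x_{k,j} - mean_j), with n-1 = 3:
  s[X_1,X_1] = ((-0.75)·(-0.75) + (0.25)·(0.25) + (0.25)·(0.25) + (0.25)·(0.25)) / 3 = 0.75/3 = 0.25
  s[X_1,X_2] = ((-0.75)·(-0.5) + (0.25)·(-0.5) + (0.25)·(0.5) + (0.25)·(0.5)) / 3 = 0.5/3 = 0.1667
  s[X_1,X_3] = ((-0.75)·(3.25) + (0.25)·(-0.75) + (0.25)·(-0.75) + (0.25)·(-1.75)) / 3 = -3.25/3 = -1.0833
  s[X_2,X_2] = ((-0.5)·(-0.5) + (-0.5)·(-0.5) + (0.5)·(0.5) + (0.5)·(0.5)) / 3 = 1/3 = 0.3333
  s[X_2,X_3] = ((-0.5)·(3.25) + (-0.5)·(-0.75) + (0.5)·(-0.75) + (0.5)·(-1.75)) / 3 = -2.5/3 = -0.8333
  s[X_3,X_3] = ((3.25)·(3.25) + (-0.75)·(-0.75) + (-0.75)·(-0.75) + (-1.75)·(-1.75)) / 3 = 14.75/3 = 4.9167
  Sample standard deviations s_i = √(s[i,i]):
  s(X_1) = √(0.25) = 0.5
  s(X_2) = √(0.3333) = 0.5774
  s(X_3) = √(4.9167) = 2.2174

Step 3 — r_{ij} = s_{ij} / (s_i · s_j):
  r[X_1,X_1] = 1 (diagonal).
  r[X_1,X_2] = 0.1667 / (0.5 · 0.5774) = 0.1667 / 0.2887 = 0.5774
  r[X_1,X_3] = -1.0833 / (0.5 · 2.2174) = -1.0833 / 1.1087 = -0.9771
  r[X_2,X_2] = 1 (diagonal).
  r[X_2,X_3] = -0.8333 / (0.5774 · 2.2174) = -0.8333 / 1.2802 = -0.6509
  r[X_3,X_3] = 1 (diagonal).

R is symmetric with unit diagonal. Assembling:

R = [[1, 0.5774, -0.9771],
 [0.5774, 1, -0.6509],
 [-0.9771, -0.6509, 1]]


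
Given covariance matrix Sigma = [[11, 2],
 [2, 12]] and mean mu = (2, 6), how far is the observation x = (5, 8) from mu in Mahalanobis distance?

Step 1 — centre the observation: (x - mu) = (3, 2).

Step 2 — invert Sigma. det(Sigma) = 11·12 - (2)² = 128.
  Sigma^{-1} = (1/det) · [[d, -b], [-b, a]] = [[0.0938, -0.0156],
 [-0.0156, 0.0859]].

Step 3 — form the quadratic (x - mu)^T · Sigma^{-1} · (x - mu):
  Sigma^{-1} · (x - mu) = (0.25, 0.125).
  (x - mu)^T · [Sigma^{-1} · (x - mu)] = (3)·(0.25) + (2)·(0.125) = 1.

Step 4 — take square root: d = √(1) ≈ 1.

d(x, mu) = √(1) ≈ 1


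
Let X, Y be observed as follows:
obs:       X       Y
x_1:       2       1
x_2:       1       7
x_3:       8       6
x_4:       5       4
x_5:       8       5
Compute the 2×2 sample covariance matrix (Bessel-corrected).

Step 1 — column means:
  mean(X) = (2 + 1 + 8 + 5 + 8) / 5 = 24/5 = 4.8
  mean(Y) = (1 + 7 + 6 + 4 + 5) / 5 = 23/5 = 4.6

Step 2 — sample covariance S[i,j] = (1/(n-1)) · Σ_k (x_{k,i} - mean_i) · (x_{k,j} - mean_j), with n-1 = 4.
  S[X,X] = ((-2.8)·(-2.8) + (-3.8)·(-3.8) + (3.2)·(3.2) + (0.2)·(0.2) + (3.2)·(3.2)) / 4 = 42.8/4 = 10.7
  S[X,Y] = ((-2.8)·(-3.6) + (-3.8)·(2.4) + (3.2)·(1.4) + (0.2)·(-0.6) + (3.2)·(0.4)) / 4 = 6.6/4 = 1.65
  S[Y,Y] = ((-3.6)·(-3.6) + (2.4)·(2.4) + (1.4)·(1.4) + (-0.6)·(-0.6) + (0.4)·(0.4)) / 4 = 21.2/4 = 5.3

S is symmetric (S[j,i] = S[i,j]). Assembling:

S = [[10.7, 1.65],
 [1.65, 5.3]]


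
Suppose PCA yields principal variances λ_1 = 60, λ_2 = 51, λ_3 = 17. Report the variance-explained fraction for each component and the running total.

Step 1 — total variance = trace(Sigma) = Σ λ_i = 60 + 51 + 17 = 128.

Step 2 — fraction explained by component i = λ_i / Σ λ:
  PC1: 60/128 = 0.4688
  PC2: 51/128 = 0.3984
  PC3: 17/128 = 0.1328

Step 3 — cumulative fraction after k components = (λ_1 + ... + λ_k) / Σ λ:
  k = 1: 60/128 = 0.4688
  k = 2: (60 + 51)/128 = 111/128 = 0.8672
  k = 3: (60 + 51 + 17)/128 = 128/128 = 1

Summary (fraction, with percent):

explained: PC1 0.4688 (46.88%), PC2 0.3984 (39.84%), PC3 0.1328 (13.28%);  cumulative: 0.4688, 0.8672, 1


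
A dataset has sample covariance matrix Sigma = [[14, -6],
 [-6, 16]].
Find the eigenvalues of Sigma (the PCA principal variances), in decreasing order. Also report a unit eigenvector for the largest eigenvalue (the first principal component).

Step 1 — characteristic polynomial of 2×2 Sigma:
  det(Sigma - λI) = λ² - trace · λ + det = 0.
  trace = 14 + 16 = 30, det = 14·16 - (-6)² = 188.
Step 2 — discriminant:
  Δ = trace² - 4·det = 900 - 752 = 148.
Step 3 — eigenvalues:
  λ = (trace ± √Δ)/2 = (30 ± 12.1655)/2,
  λ_1 = 21.0828,  λ_2 = 8.9172.

Step 4 — unit eigenvector for λ_1: solve (Sigma - λ_1 I)v = 0. First row:
  (14 - 21.0828)·v_x + (-6)·v_y = 0, i.e. (-7.0828)·v_x + (-6)·v_y = 0,
  so v ∝ (b, λ_1 - a) = (-6, 7.0828); multiply by -1 so the first entry is positive: u = (6, -7.0828).
  ||u|| = √((6)² + (-7.0828)²) = √(86.1655) ≈ 9.2825,
  v_1 = u/||u|| ≈ (0.6464, -0.763) (||v_1|| = 1).

λ_1 = 21.0828,  λ_2 = 8.9172;  v_1 ≈ (0.6464, -0.763)


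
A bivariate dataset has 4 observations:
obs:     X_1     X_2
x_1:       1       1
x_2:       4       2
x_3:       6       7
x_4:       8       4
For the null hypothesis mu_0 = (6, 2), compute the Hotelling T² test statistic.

Step 1 — sample mean vector:
  mean(X_1) = (1 + 4 + 6 + 8) / 4 = 19/4 = 4.75
  mean(X_2) = (1 + 2 + 7 + 4) / 4 = 14/4 = 3.5
  x̄ = (4.75, 3.5),  deviation x̄ - mu_0 = (4.75, 3.5) - (6, 2) = (-1.25, 1.5).

Step 2 — sample covariance matrix, S[i,j] = (1/(n-1)) · Σ_k (x_{k,i} - mean_i) · (x_{k,j} - mean_j), divisor n-1 = 3:
  S[X_1,X_1] = ((-3.75)·(-3.75) + (-0.75)·(-0.75) + (1.25)·(1.25) + (3.25)·(3.25)) / 3 = 26.75/3 = 8.9167
  S[X_1,X_2] = ((-3.75)·(-2.5) + (-0.75)·(-1.5) + (1.25)·(3.5) + (3.25)·(0.5)) / 3 = 16.5/3 = 5.5
  S[X_2,X_2] = ((-2.5)·(-2.5) + (-1.5)·(-1.5) + (3.5)·(3.5) + (0.5)·(0.5)) / 3 = 21/3 = 7
  S = [[8.9167, 5.5],
 [5.5, 7]].

Step 3 — invert S. det(S) = 8.9167·7 - (5.5)² = 32.1667.
  S^{-1} = (1/det) · [[d, -b], [-b, a]] = [[0.2176, -0.171],
 [-0.171, 0.2772]].

Step 4 — quadratic form (x̄ - mu_0)^T · S^{-1} · (x̄ - mu_0):
  S^{-1} · (x̄ - mu_0) = (-0.5285, 0.6295),
  (x̄ - mu_0)^T · [...] = (-1.25)·(-0.5285) + (1.5)·(0.6295) = 1.6049.

Step 5 — scale by n: T² = 4 · 1.6049 = 6.4197.

T² ≈ 6.4197


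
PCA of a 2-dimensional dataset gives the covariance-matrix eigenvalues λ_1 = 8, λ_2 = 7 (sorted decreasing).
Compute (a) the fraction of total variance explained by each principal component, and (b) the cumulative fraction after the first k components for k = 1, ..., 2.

Step 1 — total variance = trace(Sigma) = Σ λ_i = 8 + 7 = 15.

Step 2 — fraction explained by component i = λ_i / Σ λ:
  PC1: 8/15 = 0.5333
  PC2: 7/15 = 0.4667

Step 3 — cumulative fraction after k components = (λ_1 + ... + λ_k) / Σ λ:
  k = 1: 8/15 = 0.5333
  k = 2: (8 + 7)/15 = 15/15 = 1

Summary (fraction, with percent):

explained: PC1 0.5333 (53.33%), PC2 0.4667 (46.67%);  cumulative: 0.5333, 1


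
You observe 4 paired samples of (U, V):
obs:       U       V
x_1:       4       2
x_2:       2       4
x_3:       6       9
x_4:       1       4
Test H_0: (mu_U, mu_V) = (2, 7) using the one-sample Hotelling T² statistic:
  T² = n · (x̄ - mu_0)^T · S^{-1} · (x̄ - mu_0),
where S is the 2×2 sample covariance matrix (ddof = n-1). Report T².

Step 1 — sample mean vector:
  mean(U) = (4 + 2 + 6 + 1) / 4 = 13/4 = 3.25
  mean(V) = (2 + 4 + 9 + 4) / 4 = 19/4 = 4.75
  x̄ = (3.25, 4.75),  deviation x̄ - mu_0 = (3.25, 4.75) - (2, 7) = (1.25, -2.25).

Step 2 — sample covariance matrix, S[i,j] = (1/(n-1)) · Σ_k (x_{k,i} - mean_i) · (x_{k,j} - mean_j), divisor n-1 = 3:
  S[U,U] = ((0.75)·(0.75) + (-1.25)·(-1.25) + (2.75)·(2.75) + (-2.25)·(-2.25)) / 3 = 14.75/3 = 4.9167
  S[U,V] = ((0.75)·(-2.75) + (-1.25)·(-0.75) + (2.75)·(4.25) + (-2.25)·(-0.75)) / 3 = 12.25/3 = 4.0833
  S[V,V] = ((-2.75)·(-2.75) + (-0.75)·(-0.75) + (4.25)·(4.25) + (-0.75)·(-0.75)) / 3 = 26.75/3 = 8.9167
  S = [[4.9167, 4.0833],
 [4.0833, 8.9167]].

Step 3 — invert S. det(S) = 4.9167·8.9167 - (4.0833)² = 27.1667.
  S^{-1} = (1/det) · [[d, -b], [-b, a]] = [[0.3282, -0.1503],
 [-0.1503, 0.181]].

Step 4 — quadratic form (x̄ - mu_0)^T · S^{-1} · (x̄ - mu_0):
  S^{-1} · (x̄ - mu_0) = (0.7485, -0.5951),
  (x̄ - mu_0)^T · [...] = (1.25)·(0.7485) + (-2.25)·(-0.5951) = 2.2745.

Step 5 — scale by n: T² = 4 · 2.2745 = 9.0982.

T² ≈ 9.0982


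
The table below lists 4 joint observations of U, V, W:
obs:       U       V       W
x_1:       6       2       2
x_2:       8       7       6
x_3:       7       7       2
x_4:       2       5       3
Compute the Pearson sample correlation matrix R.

Step 1 — column means:
  mean(U) = (6 + 8 + 7 + 2) / 4 = 23/4 = 5.75
  mean(V) = (2 + 7 + 7 + 5) / 4 = 21/4 = 5.25
  mean(W) = (2 + 6 + 2 + 3) / 4 = 13/4 = 3.25

Step 2 — sample variances and covariances s[i,j] = (1/(n-1)) · Σ_k (x_{k,i} - mean_i) · (x_{k,j} - mean_j), with n-1 = 3:
  s[U,U] = ((0.25)·(0.25) + (2.25)·(2.25) + (1.25)·(1.25) + (-3.75)·(-3.75)) / 3 = 20.75/3 = 6.9167
  s[U,V] = ((0.25)·(-3.25) + (2.25)·(1.75) + (1.25)·(1.75) + (-3.75)·(-0.25)) / 3 = 6.25/3 = 2.0833
  s[U,W] = ((0.25)·(-1.25) + (2.25)·(2.75) + (1.25)·(-1.25) + (-3.75)·(-0.25)) / 3 = 5.25/3 = 1.75
  s[V,V] = ((-3.25)·(-3.25) + (1.75)·(1.75) + (1.75)·(1.75) + (-0.25)·(-0.25)) / 3 = 16.75/3 = 5.5833
  s[V,W] = ((-3.25)·(-1.25) + (1.75)·(2.75) + (1.75)·(-1.25) + (-0.25)·(-0.25)) / 3 = 6.75/3 = 2.25
  s[W,W] = ((-1.25)·(-1.25) + (2.75)·(2.75) + (-1.25)·(-1.25) + (-0.25)·(-0.25)) / 3 = 10.75/3 = 3.5833
  Sample standard deviations s_i = √(s[i,i]):
  s(U) = √(6.9167) = 2.63
  s(V) = √(5.5833) = 2.3629
  s(W) = √(3.5833) = 1.893

Step 3 — r_{ij} = s_{ij} / (s_i · s_j):
  r[U,U] = 1 (diagonal).
  r[U,V] = 2.0833 / (2.63 · 2.3629) = 2.0833 / 6.2143 = 0.3352
  r[U,W] = 1.75 / (2.63 · 1.893) = 1.75 / 4.9784 = 0.3515
  r[V,V] = 1 (diagonal).
  r[V,W] = 2.25 / (2.3629 · 1.893) = 2.25 / 4.4729 = 0.503
  r[W,W] = 1 (diagonal).

R is symmetric with unit diagonal. Assembling:

R = [[1, 0.3352, 0.3515],
 [0.3352, 1, 0.503],
 [0.3515, 0.503, 1]]


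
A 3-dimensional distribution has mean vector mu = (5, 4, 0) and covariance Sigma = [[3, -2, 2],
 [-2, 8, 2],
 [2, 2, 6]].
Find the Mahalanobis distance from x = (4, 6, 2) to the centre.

Step 1 — centre the observation: (x - mu) = (-1, 2, 2).

Step 2 — invert Sigma (cofactor / det for 3×3, or solve directly):
  Sigma^{-1} = [[0.7333, 0.2667, -0.3333],
 [0.2667, 0.2333, -0.1667],
 [-0.3333, -0.1667, 0.3333]].

Step 3 — form the quadratic (x - mu)^T · Sigma^{-1} · (x - mu):
  Sigma^{-1} · (x - mu) = (-0.8667, -0.1333, 0.6667).
  (x - mu)^T · [Sigma^{-1} · (x - mu)] = (-1)·(-0.8667) + (2)·(-0.1333) + (2)·(0.6667) = 1.9333.

Step 4 — take square root: d = √(1.9333) ≈ 1.3904.

d(x, mu) = √(1.9333) ≈ 1.3904


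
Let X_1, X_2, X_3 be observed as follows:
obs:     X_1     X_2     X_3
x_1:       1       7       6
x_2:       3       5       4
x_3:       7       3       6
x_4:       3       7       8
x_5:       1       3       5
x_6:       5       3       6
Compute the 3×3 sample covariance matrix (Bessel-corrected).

Step 1 — column means:
  mean(X_1) = (1 + 3 + 7 + 3 + 1 + 5) / 6 = 20/6 = 3.3333
  mean(X_2) = (7 + 5 + 3 + 7 + 3 + 3) / 6 = 28/6 = 4.6667
  mean(X_3) = (6 + 4 + 6 + 8 + 5 + 6) / 6 = 35/6 = 5.8333

Step 2 — sample covariance S[i,j] = (1/(n-1)) · Σ_k (x_{k,i} - mean_i) · (x_{k,j} - mean_j), with n-1 = 5.
  S[X_1,X_1] = ((-2.3333)·(-2.3333) + (-0.3333)·(-0.3333) + (3.6667)·(3.6667) + (-0.3333)·(-0.3333) + (-2.3333)·(-2.3333) + (1.6667)·(1.6667)) / 5 = 27.3333/5 = 5.4667
  S[X_1,X_2] = ((-2.3333)·(2.3333) + (-0.3333)·(0.3333) + (3.6667)·(-1.6667) + (-0.3333)·(2.3333) + (-2.3333)·(-1.6667) + (1.6667)·(-1.6667)) / 5 = -11.3333/5 = -2.2667
  S[X_1,X_3] = ((-2.3333)·(0.1667) + (-0.3333)·(-1.8333) + (3.6667)·(0.1667) + (-0.3333)·(2.1667) + (-2.3333)·(-0.8333) + (1.6667)·(0.1667)) / 5 = 2.3333/5 = 0.4667
  S[X_2,X_2] = ((2.3333)·(2.3333) + (0.3333)·(0.3333) + (-1.6667)·(-1.6667) + (2.3333)·(2.3333) + (-1.6667)·(-1.6667) + (-1.6667)·(-1.6667)) / 5 = 19.3333/5 = 3.8667
  S[X_2,X_3] = ((2.3333)·(0.1667) + (0.3333)·(-1.8333) + (-1.6667)·(0.1667) + (2.3333)·(2.1667) + (-1.6667)·(-0.8333) + (-1.6667)·(0.1667)) / 5 = 5.6667/5 = 1.1333
  S[X_3,X_3] = ((0.1667)·(0.1667) + (-1.8333)·(-1.8333) + (0.1667)·(0.1667) + (2.1667)·(2.1667) + (-0.8333)·(-0.8333) + (0.1667)·(0.1667)) / 5 = 8.8333/5 = 1.7667

S is symmetric (S[j,i] = S[i,j]). Assembling:

S = [[5.4667, -2.2667, 0.4667],
 [-2.2667, 3.8667, 1.1333],
 [0.4667, 1.1333, 1.7667]]


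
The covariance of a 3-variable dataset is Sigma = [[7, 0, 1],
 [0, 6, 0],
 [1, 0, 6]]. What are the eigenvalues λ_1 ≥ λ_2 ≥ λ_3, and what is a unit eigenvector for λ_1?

Step 1 — characteristic polynomial p(λ) = det(λI - Sigma) = λ³ - tr·λ² + c_1·λ - det, where tr = trace, c_1 = sum of the principal 2×2 minors, det = det(Sigma):
  tr = 7 + 6 + 6 = 19,
  c_1 = (7·6 - (0)²) + (7·6 - (1)²) + (6·6 - (0)²) = 42 + 41 + 36 = 119,
  det = 7·(6·6 - (0)²) - (0)·((0)·6 - (0)·(1)) + (1)·((0)·(0) - 6·(1)) = 7·(36) - (0)·(0) + (1)·(-6) = 246.
  So p(λ) = λ³ - 19λ² + 119λ - 246.
Step 2 — look for an integer root (rational root theorem: any rational root is an integer divisor of 246). Testing λ = 6:
  p(6) = 216 - 684 + 714 - 246 = 0  ✓
  Dividing out (λ - 6): p(λ) = (λ - 6)(λ² - 13λ + 41).
Step 3 — remaining eigenvalues from the quadratic λ² - 13λ + 41 = 0:
  Δ = 13² - 4·41 = 169 - 164 = 5,  λ = (13 ± √5)/2 = (13 ± 2.2361)/2 ≈ 7.618 or 5.382.
  Sorted: λ_1 = 7.618,  λ_2 = 6,  λ_3 = 5.382  (check: sum = 19 = tr ✓).

Step 4 — unit eigenvector for λ_1 ≈ 7.618: v spans the null space of (Sigma - λ_1 I), whose rows are
  r_1 = (-0.618, 0, 1),  r_2 = (0, -1.618, 0),  r_3 = (1, 0, -1.618).
  v is orthogonal to every row, so take v ∝ r_1 × r_2 = ((0)·(0) - (1)·(-1.618), (1)·(0) - (-0.618)·(0), (-0.618)·(-1.618) - (0)·(0)) ≈ (1.618, 0, 1).
  Let u = (1.618, 0, 1).
  ||u|| = √((1.618)² + (0)² + (1)²) = √(3.618) ≈ 1.9021,  v_1 = u/||u|| ≈ (0.8507, 0, 0.5257) (||v_1|| = 1).

λ_1 = 7.618,  λ_2 = 6,  λ_3 = 5.382;  v_1 ≈ (0.8507, 0, 0.5257)


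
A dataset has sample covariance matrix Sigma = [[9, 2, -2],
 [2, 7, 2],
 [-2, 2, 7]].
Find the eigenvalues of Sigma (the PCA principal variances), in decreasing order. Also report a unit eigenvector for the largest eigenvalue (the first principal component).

Step 1 — characteristic polynomial p(λ) = det(λI - Sigma) = λ³ - tr·λ² + c_1·λ - det, where tr = trace, c_1 = sum of the principal 2×2 minors, det = det(Sigma):
  tr = 9 + 7 + 7 = 23,
  c_1 = (9·7 - (2)²) + (9·7 - (-2)²) + (7·7 - (2)²) = 59 + 59 + 45 = 163,
  det = 9·(7·7 - (2)²) - (2)·((2)·7 - (2)·(-2)) + (-2)·((2)·(2) - 7·(-2)) = 9·(45) - (2)·(18) + (-2)·(18) = 333.
  So p(λ) = λ³ - 23λ² + 163λ - 333.
Step 2 — look for an integer root (rational root theorem: any rational root is an integer divisor of 333). Testing λ = 9:
  p(9) = 729 - 1863 + 1467 - 333 = 0  ✓
  Dividing out (λ - 9): p(λ) = (λ - 9)(λ² - 14λ + 37).
Step 3 — remaining eigenvalues from the quadratic λ² - 14λ + 37 = 0:
  Δ = 14² - 4·37 = 196 - 148 = 48,  λ = (14 ± √48)/2 = (14 ± 6.9282)/2 ≈ 10.4641 or 3.5359.
  Sorted: λ_1 = 10.4641,  λ_2 = 9,  λ_3 = 3.5359  (check: sum = 23 = tr ✓).

Step 4 — unit eigenvector for λ_1 ≈ 10.4641: v spans the null space of (Sigma - λ_1 I), whose rows are
  r_1 = (-1.4641, 2, -2),  r_2 = (2, -3.4641, 2),  r_3 = (-2, 2, -3.4641).
  v is orthogonal to every row, so take v ∝ r_1 × r_2 = ((2)·(2) - (-2)·(-3.4641), (-2)·(2) - (-1.4641)·(2), (-1.4641)·(-3.4641) - (2)·(2)) ≈ (-2.9282, -1.0718, 1.0718).
  Rescale (multiply by -1 so the first nonzero entry is positive): u = (2.9282, 1.0718, -1.0718).
  ||u|| = √((2.9282)² + (1.0718)² + (-1.0718)²) = √(10.8719) ≈ 3.2973,  v_1 = u/||u|| ≈ (0.8881, 0.3251, -0.3251) (||v_1|| = 1).

λ_1 = 10.4641,  λ_2 = 9,  λ_3 = 3.5359;  v_1 ≈ (0.8881, 0.3251, -0.3251)


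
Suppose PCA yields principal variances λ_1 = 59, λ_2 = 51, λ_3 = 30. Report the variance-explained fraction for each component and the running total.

Step 1 — total variance = trace(Sigma) = Σ λ_i = 59 + 51 + 30 = 140.

Step 2 — fraction explained by component i = λ_i / Σ λ:
  PC1: 59/140 = 0.4214
  PC2: 51/140 = 0.3643
  PC3: 30/140 = 0.2143

Step 3 — cumulative fraction after k components = (λ_1 + ... + λ_k) / Σ λ:
  k = 1: 59/140 = 0.4214
  k = 2: (59 + 51)/140 = 110/140 = 0.7857
  k = 3: (59 + 51 + 30)/140 = 140/140 = 1

Summary (fraction, with percent):

explained: PC1 0.4214 (42.14%), PC2 0.3643 (36.43%), PC3 0.2143 (21.43%);  cumulative: 0.4214, 0.7857, 1


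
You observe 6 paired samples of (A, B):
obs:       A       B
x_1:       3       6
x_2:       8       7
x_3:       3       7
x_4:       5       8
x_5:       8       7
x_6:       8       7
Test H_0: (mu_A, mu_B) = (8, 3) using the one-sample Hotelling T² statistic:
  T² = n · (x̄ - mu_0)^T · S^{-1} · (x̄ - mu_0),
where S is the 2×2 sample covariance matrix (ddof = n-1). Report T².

Step 1 — sample mean vector:
  mean(A) = (3 + 8 + 3 + 5 + 8 + 8) / 6 = 35/6 = 5.8333
  mean(B) = (6 + 7 + 7 + 8 + 7 + 7) / 6 = 42/6 = 7
  x̄ = (5.8333, 7),  deviation x̄ - mu_0 = (5.8333, 7) - (8, 3) = (-2.1667, 4).

Step 2 — sample covariance matrix, S[i,j] = (1/(n-1)) · Σ_k (x_{k,i} - mean_i) · (x_{k,j} - mean_j), divisor n-1 = 5:
  S[A,A] = ((-2.8333)·(-2.8333) + (2.1667)·(2.1667) + (-2.8333)·(-2.8333) + (-0.8333)·(-0.8333) + (2.1667)·(2.1667) + (2.1667)·(2.1667)) / 5 = 30.8333/5 = 6.1667
  S[A,B] = ((-2.8333)·(-1) + (2.1667)·(0) + (-2.8333)·(0) + (-0.8333)·(1) + (2.1667)·(0) + (2.1667)·(0)) / 5 = 2/5 = 0.4
  S[B,B] = ((-1)·(-1) + (0)·(0) + (0)·(0) + (1)·(1) + (0)·(0) + (0)·(0)) / 5 = 2/5 = 0.4
  S = [[6.1667, 0.4],
 [0.4, 0.4]].

Step 3 — invert S. det(S) = 6.1667·0.4 - (0.4)² = 2.3067.
  S^{-1} = (1/det) · [[d, -b], [-b, a]] = [[0.1734, -0.1734],
 [-0.1734, 2.6734]].

Step 4 — quadratic form (x̄ - mu_0)^T · S^{-1} · (x̄ - mu_0):
  S^{-1} · (x̄ - mu_0) = (-1.0694, 11.0694),
  (x̄ - mu_0)^T · [...] = (-2.1667)·(-1.0694) + (4)·(11.0694) = 46.5944.

Step 5 — scale by n: T² = 6 · 46.5944 = 279.5665.

T² ≈ 279.5665


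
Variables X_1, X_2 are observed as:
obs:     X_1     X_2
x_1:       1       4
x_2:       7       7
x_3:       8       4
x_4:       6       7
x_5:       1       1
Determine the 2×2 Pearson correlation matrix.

Step 1 — column means:
  mean(X_1) = (1 + 7 + 8 + 6 + 1) / 5 = 23/5 = 4.6
  mean(X_2) = (4 + 7 + 4 + 7 + 1) / 5 = 23/5 = 4.6

Step 2 — sample variances and covariances s[i,j] = (1/(n-1)) · Σ_k (x_{k,i} - mean_i) · (x_{k,j} - mean_j), with n-1 = 4:
  s[X_1,X_1] = ((-3.6)·(-3.6) + (2.4)·(2.4) + (3.4)·(3.4) + (1.4)·(1.4) + (-3.6)·(-3.6)) / 4 = 45.2/4 = 11.3
  s[X_1,X_2] = ((-3.6)·(-0.6) + (2.4)·(2.4) + (3.4)·(-0.6) + (1.4)·(2.4) + (-3.6)·(-3.6)) / 4 = 22.2/4 = 5.55
  s[X_2,X_2] = ((-0.6)·(-0.6) + (2.4)·(2.4) + (-0.6)·(-0.6) + (2.4)·(2.4) + (-3.6)·(-3.6)) / 4 = 25.2/4 = 6.3
  Sample standard deviations s_i = √(s[i,i]):
  s(X_1) = √(11.3) = 3.3615
  s(X_2) = √(6.3) = 2.51

Step 3 — r_{ij} = s_{ij} / (s_i · s_j):
  r[X_1,X_1] = 1 (diagonal).
  r[X_1,X_2] = 5.55 / (3.3615 · 2.51) = 5.55 / 8.4374 = 0.6578
  r[X_2,X_2] = 1 (diagonal).

R is symmetric with unit diagonal. Assembling:

R = [[1, 0.6578],
 [0.6578, 1]]


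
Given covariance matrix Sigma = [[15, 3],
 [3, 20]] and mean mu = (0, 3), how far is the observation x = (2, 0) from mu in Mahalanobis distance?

Step 1 — centre the observation: (x - mu) = (2, -3).

Step 2 — invert Sigma. det(Sigma) = 15·20 - (3)² = 291.
  Sigma^{-1} = (1/det) · [[d, -b], [-b, a]] = [[0.0687, -0.0103],
 [-0.0103, 0.0515]].

Step 3 — form the quadratic (x - mu)^T · Sigma^{-1} · (x - mu):
  Sigma^{-1} · (x - mu) = (0.1684, -0.1753).
  (x - mu)^T · [Sigma^{-1} · (x - mu)] = (2)·(0.1684) + (-3)·(-0.1753) = 0.8625.

Step 4 — take square root: d = √(0.8625) ≈ 0.9287.

d(x, mu) = √(0.8625) ≈ 0.9287


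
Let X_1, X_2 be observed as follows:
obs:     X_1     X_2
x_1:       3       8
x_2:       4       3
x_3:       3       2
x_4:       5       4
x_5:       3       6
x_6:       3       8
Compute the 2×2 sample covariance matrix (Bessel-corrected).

Step 1 — column means:
  mean(X_1) = (3 + 4 + 3 + 5 + 3 + 3) / 6 = 21/6 = 3.5
  mean(X_2) = (8 + 3 + 2 + 4 + 6 + 8) / 6 = 31/6 = 5.1667

Step 2 — sample covariance S[i,j] = (1/(n-1)) · Σ_k (x_{k,i} - mean_i) · (x_{k,j} - mean_j), with n-1 = 5.
  S[X_1,X_1] = ((-0.5)·(-0.5) + (0.5)·(0.5) + (-0.5)·(-0.5) + (1.5)·(1.5) + (-0.5)·(-0.5) + (-0.5)·(-0.5)) / 5 = 3.5/5 = 0.7
  S[X_1,X_2] = ((-0.5)·(2.8333) + (0.5)·(-2.1667) + (-0.5)·(-3.1667) + (1.5)·(-1.1667) + (-0.5)·(0.8333) + (-0.5)·(2.8333)) / 5 = -4.5/5 = -0.9
  S[X_2,X_2] = ((2.8333)·(2.8333) + (-2.1667)·(-2.1667) + (-3.1667)·(-3.1667) + (-1.1667)·(-1.1667) + (0.8333)·(0.8333) + (2.8333)·(2.8333)) / 5 = 32.8333/5 = 6.5667

S is symmetric (S[j,i] = S[i,j]). Assembling:

S = [[0.7, -0.9],
 [-0.9, 6.5667]]


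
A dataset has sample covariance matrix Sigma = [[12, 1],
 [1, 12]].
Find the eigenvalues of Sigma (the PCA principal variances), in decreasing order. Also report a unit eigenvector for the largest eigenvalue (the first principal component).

Step 1 — characteristic polynomial of 2×2 Sigma:
  det(Sigma - λI) = λ² - trace · λ + det = 0.
  trace = 12 + 12 = 24, det = 12·12 - (1)² = 143.
Step 2 — discriminant:
  Δ = trace² - 4·det = 576 - 572 = 4.
Step 3 — eigenvalues:
  λ = (trace ± √Δ)/2 = (24 ± 2)/2,
  λ_1 = 13,  λ_2 = 11.

Step 4 — unit eigenvector for λ_1: solve (Sigma - λ_1 I)v = 0. First row:
  (12 - 13)·v_x + (1)·v_y = 0, i.e. (-1)·v_x + (1)·v_y = 0,
  so v ∝ (b, λ_1 - a) = (1, 1) = u.
  ||u|| = √((1)² + (1)²) = √(2) ≈ 1.4142,
  v_1 = u/||u|| ≈ (0.7071, 0.7071) (||v_1|| = 1).

λ_1 = 13,  λ_2 = 11;  v_1 ≈ (0.7071, 0.7071)


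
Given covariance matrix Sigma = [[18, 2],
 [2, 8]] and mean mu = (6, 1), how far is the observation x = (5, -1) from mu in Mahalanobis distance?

Step 1 — centre the observation: (x - mu) = (-1, -2).

Step 2 — invert Sigma. det(Sigma) = 18·8 - (2)² = 140.
  Sigma^{-1} = (1/det) · [[d, -b], [-b, a]] = [[0.0571, -0.0143],
 [-0.0143, 0.1286]].

Step 3 — form the quadratic (x - mu)^T · Sigma^{-1} · (x - mu):
  Sigma^{-1} · (x - mu) = (-0.0286, -0.2429).
  (x - mu)^T · [Sigma^{-1} · (x - mu)] = (-1)·(-0.0286) + (-2)·(-0.2429) = 0.5143.

Step 4 — take square root: d = √(0.5143) ≈ 0.7171.

d(x, mu) = √(0.5143) ≈ 0.7171


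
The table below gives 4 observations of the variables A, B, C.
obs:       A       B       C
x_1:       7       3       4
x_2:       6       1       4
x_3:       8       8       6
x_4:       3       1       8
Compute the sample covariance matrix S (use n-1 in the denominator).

Step 1 — column means:
  mean(A) = (7 + 6 + 8 + 3) / 4 = 24/4 = 6
  mean(B) = (3 + 1 + 8 + 1) / 4 = 13/4 = 3.25
  mean(C) = (4 + 4 + 6 + 8) / 4 = 22/4 = 5.5

Step 2 — sample covariance S[i,j] = (1/(n-1)) · Σ_k (x_{k,i} - mean_i) · (x_{k,j} - mean_j), with n-1 = 3.
  S[A,A] = ((1)·(1) + (0)·(0) + (2)·(2) + (-3)·(-3)) / 3 = 14/3 = 4.6667
  S[A,B] = ((1)·(-0.25) + (0)·(-2.25) + (2)·(4.75) + (-3)·(-2.25)) / 3 = 16/3 = 5.3333
  S[A,C] = ((1)·(-1.5) + (0)·(-1.5) + (2)·(0.5) + (-3)·(2.5)) / 3 = -8/3 = -2.6667
  S[B,B] = ((-0.25)·(-0.25) + (-2.25)·(-2.25) + (4.75)·(4.75) + (-2.25)·(-2.25)) / 3 = 32.75/3 = 10.9167
  S[B,C] = ((-0.25)·(-1.5) + (-2.25)·(-1.5) + (4.75)·(0.5) + (-2.25)·(2.5)) / 3 = 0.5/3 = 0.1667
  S[C,C] = ((-1.5)·(-1.5) + (-1.5)·(-1.5) + (0.5)·(0.5) + (2.5)·(2.5)) / 3 = 11/3 = 3.6667

S is symmetric (S[j,i] = S[i,j]). Assembling:

S = [[4.6667, 5.3333, -2.6667],
 [5.3333, 10.9167, 0.1667],
 [-2.6667, 0.1667, 3.6667]]


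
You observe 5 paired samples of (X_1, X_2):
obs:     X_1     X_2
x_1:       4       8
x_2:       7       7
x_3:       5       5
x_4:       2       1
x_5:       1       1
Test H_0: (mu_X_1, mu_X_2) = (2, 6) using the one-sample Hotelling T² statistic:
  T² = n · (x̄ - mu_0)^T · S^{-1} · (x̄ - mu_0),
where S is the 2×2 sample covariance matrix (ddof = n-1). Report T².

Step 1 — sample mean vector:
  mean(X_1) = (4 + 7 + 5 + 2 + 1) / 5 = 19/5 = 3.8
  mean(X_2) = (8 + 7 + 5 + 1 + 1) / 5 = 22/5 = 4.4
  x̄ = (3.8, 4.4),  deviation x̄ - mu_0 = (3.8, 4.4) - (2, 6) = (1.8, -1.6).

Step 2 — sample covariance matrix, S[i,j] = (1/(n-1)) · Σ_k (x_{k,i} - mean_i) · (x_{k,j} - mean_j), divisor n-1 = 4:
  S[X_1,X_1] = ((0.2)·(0.2) + (3.2)·(3.2) + (1.2)·(1.2) + (-1.8)·(-1.8) + (-2.8)·(-2.8)) / 4 = 22.8/4 = 5.7
  S[X_1,X_2] = ((0.2)·(3.6) + (3.2)·(2.6) + (1.2)·(0.6) + (-1.8)·(-3.4) + (-2.8)·(-3.4)) / 4 = 25.4/4 = 6.35
  S[X_2,X_2] = ((3.6)·(3.6) + (2.6)·(2.6) + (0.6)·(0.6) + (-3.4)·(-3.4) + (-3.4)·(-3.4)) / 4 = 43.2/4 = 10.8
  S = [[5.7, 6.35],
 [6.35, 10.8]].

Step 3 — invert S. det(S) = 5.7·10.8 - (6.35)² = 21.2375.
  S^{-1} = (1/det) · [[d, -b], [-b, a]] = [[0.5085, -0.299],
 [-0.299, 0.2684]].

Step 4 — quadratic form (x̄ - mu_0)^T · S^{-1} · (x̄ - mu_0):
  S^{-1} · (x̄ - mu_0) = (1.3938, -0.9676),
  (x̄ - mu_0)^T · [...] = (1.8)·(1.3938) + (-1.6)·(-0.9676) = 4.057.

Step 5 — scale by n: T² = 5 · 4.057 = 20.2849.

T² ≈ 20.2849


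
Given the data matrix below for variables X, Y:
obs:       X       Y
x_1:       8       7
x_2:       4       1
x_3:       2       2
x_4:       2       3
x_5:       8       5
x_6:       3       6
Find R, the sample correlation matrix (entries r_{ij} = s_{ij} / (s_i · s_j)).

Step 1 — column means:
  mean(X) = (8 + 4 + 2 + 2 + 8 + 3) / 6 = 27/6 = 4.5
  mean(Y) = (7 + 1 + 2 + 3 + 5 + 6) / 6 = 24/6 = 4

Step 2 — sample variances and covariances s[i,j] = (1/(n-1)) · Σ_k (x_{k,i} - mean_i) · (x_{k,j} - mean_j), with n-1 = 5:
  s[X,X] = ((3.5)·(3.5) + (-0.5)·(-0.5) + (-2.5)·(-2.5) + (-2.5)·(-2.5) + (3.5)·(3.5) + (-1.5)·(-1.5)) / 5 = 39.5/5 = 7.9
  s[X,Y] = ((3.5)·(3) + (-0.5)·(-3) + (-2.5)·(-2) + (-2.5)·(-1) + (3.5)·(1) + (-1.5)·(2)) / 5 = 20/5 = 4
  s[Y,Y] = ((3)·(3) + (-3)·(-3) + (-2)·(-2) + (-1)·(-1) + (1)·(1) + (2)·(2)) / 5 = 28/5 = 5.6
  Sample standard deviations s_i = √(s[i,i]):
  s(X) = √(7.9) = 2.8107
  s(Y) = √(5.6) = 2.3664

Step 3 — r_{ij} = s_{ij} / (s_i · s_j):
  r[X,X] = 1 (diagonal).
  r[X,Y] = 4 / (2.8107 · 2.3664) = 4 / 6.6513 = 0.6014
  r[Y,Y] = 1 (diagonal).

R is symmetric with unit diagonal. Assembling:

R = [[1, 0.6014],
 [0.6014, 1]]


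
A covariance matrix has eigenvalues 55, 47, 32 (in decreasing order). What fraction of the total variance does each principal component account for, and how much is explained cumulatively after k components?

Step 1 — total variance = trace(Sigma) = Σ λ_i = 55 + 47 + 32 = 134.

Step 2 — fraction explained by component i = λ_i / Σ λ:
  PC1: 55/134 = 0.4104
  PC2: 47/134 = 0.3507
  PC3: 32/134 = 0.2388

Step 3 — cumulative fraction after k components = (λ_1 + ... + λ_k) / Σ λ:
  k = 1: 55/134 = 0.4104
  k = 2: (55 + 47)/134 = 102/134 = 0.7612
  k = 3: (55 + 47 + 32)/134 = 134/134 = 1

Summary (fraction, with percent):

explained: PC1 0.4104 (41.04%), PC2 0.3507 (35.07%), PC3 0.2388 (23.88%);  cumulative: 0.4104, 0.7612, 1


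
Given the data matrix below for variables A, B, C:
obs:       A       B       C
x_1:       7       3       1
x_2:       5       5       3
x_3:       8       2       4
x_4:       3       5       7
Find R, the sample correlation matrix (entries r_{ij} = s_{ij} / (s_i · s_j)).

Step 1 — column means:
  mean(A) = (7 + 5 + 8 + 3) / 4 = 23/4 = 5.75
  mean(B) = (3 + 5 + 2 + 5) / 4 = 15/4 = 3.75
  mean(C) = (1 + 3 + 4 + 7) / 4 = 15/4 = 3.75

Step 2 — sample variances and covariances s[i,j] = (1/(n-1)) · Σ_k (x_{k,i} - mean_i) · (x_{k,j} - mean_j), with n-1 = 3:
  s[A,A] = ((1.25)·(1.25) + (-0.75)·(-0.75) + (2.25)·(2.25) + (-2.75)·(-2.75)) / 3 = 14.75/3 = 4.9167
  s[A,B] = ((1.25)·(-0.75) + (-0.75)·(1.25) + (2.25)·(-1.75) + (-2.75)·(1.25)) / 3 = -9.25/3 = -3.0833
  s[A,C] = ((1.25)·(-2.75) + (-0.75)·(-0.75) + (2.25)·(0.25) + (-2.75)·(3.25)) / 3 = -11.25/3 = -3.75
  s[B,B] = ((-0.75)·(-0.75) + (1.25)·(1.25) + (-1.75)·(-1.75) + (1.25)·(1.25)) / 3 = 6.75/3 = 2.25
  s[B,C] = ((-0.75)·(-2.75) + (1.25)·(-0.75) + (-1.75)·(0.25) + (1.25)·(3.25)) / 3 = 4.75/3 = 1.5833
  s[C,C] = ((-2.75)·(-2.75) + (-0.75)·(-0.75) + (0.25)·(0.25) + (3.25)·(3.25)) / 3 = 18.75/3 = 6.25
  Sample standard deviations s_i = √(s[i,i]):
  s(A) = √(4.9167) = 2.2174
  s(B) = √(2.25) = 1.5
  s(C) = √(6.25) = 2.5

Step 3 — r_{ij} = s_{ij} / (s_i · s_j):
  r[A,A] = 1 (diagonal).
  r[A,B] = -3.0833 / (2.2174 · 1.5) = -3.0833 / 3.326 = -0.927
  r[A,C] = -3.75 / (2.2174 · 2.5) = -3.75 / 5.5434 = -0.6765
  r[B,B] = 1 (diagonal).
  r[B,C] = 1.5833 / (1.5 · 2.5) = 1.5833 / 3.75 = 0.4222
  r[C,C] = 1 (diagonal).

R is symmetric with unit diagonal. Assembling:

R = [[1, -0.927, -0.6765],
 [-0.927, 1, 0.4222],
 [-0.6765, 0.4222, 1]]


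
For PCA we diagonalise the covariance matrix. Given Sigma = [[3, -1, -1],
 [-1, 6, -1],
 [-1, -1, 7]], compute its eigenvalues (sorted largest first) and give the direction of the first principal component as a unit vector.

Step 1 — characteristic polynomial p(λ) = det(λI - Sigma) = λ³ - tr·λ² + c_1·λ - det, where tr = trace, c_1 = sum of the principal 2×2 minors, det = det(Sigma):
  tr = 3 + 6 + 7 = 16,
  c_1 = (3·6 - (-1)²) + (3·7 - (-1)²) + (6·7 - (-1)²) = 17 + 20 + 41 = 78,
  det = 3·(6·7 - (-1)²) - (-1)·((-1)·7 - (-1)·(-1)) + (-1)·((-1)·(-1) - 6·(-1)) = 3·(41) - (-1)·(-8) + (-1)·(7) = 108.
  So p(λ) = λ³ - 16λ² + 78λ - 108.
Step 2 — look for an integer root (rational root theorem: any rational root is an integer divisor of 108). Testing λ = 6:
  p(6) = 216 - 576 + 468 - 108 = 0  ✓
  Dividing out (λ - 6): p(λ) = (λ - 6)(λ² - 10λ + 18).
Step 3 — remaining eigenvalues from the quadratic λ² - 10λ + 18 = 0:
  Δ = 10² - 4·18 = 100 - 72 = 28,  λ = (10 ± √28)/2 = (10 ± 5.2915)/2 ≈ 7.6458 or 2.3542.
  Sorted: λ_1 = 7.6458,  λ_2 = 6,  λ_3 = 2.3542  (check: sum = 16 = tr ✓).

Step 4 — unit eigenvector for λ_1 ≈ 7.6458: v spans the null space of (Sigma - λ_1 I), whose rows are
  r_1 = (-4.6458, -1, -1),  r_2 = (-1, -1.6458, -1),  r_3 = (-1, -1, -0.6458).
  v is orthogonal to every row, so take v ∝ r_1 × r_2 = ((-1)·(-1) - (-1)·(-1.6458), (-1)·(-1) - (-4.6458)·(-1), (-4.6458)·(-1.6458) - (-1)·(-1)) ≈ (-0.6458, -3.6458, 6.6458).
  Rescale (multiply by -1 so the first nonzero entry is positive): u = (0.6458, 3.6458, -6.6458).
  ||u|| = √((0.6458)² + (3.6458)² + (-6.6458)²) = √(57.8745) ≈ 7.6075,  v_1 = u/||u|| ≈ (0.0849, 0.4792, -0.8736) (||v_1|| = 1).

λ_1 = 7.6458,  λ_2 = 6,  λ_3 = 2.3542;  v_1 ≈ (0.0849, 0.4792, -0.8736)


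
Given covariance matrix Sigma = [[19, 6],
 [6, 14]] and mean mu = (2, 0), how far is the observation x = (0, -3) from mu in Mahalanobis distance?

Step 1 — centre the observation: (x - mu) = (-2, -3).

Step 2 — invert Sigma. det(Sigma) = 19·14 - (6)² = 230.
  Sigma^{-1} = (1/det) · [[d, -b], [-b, a]] = [[0.0609, -0.0261],
 [-0.0261, 0.0826]].

Step 3 — form the quadratic (x - mu)^T · Sigma^{-1} · (x - mu):
  Sigma^{-1} · (x - mu) = (-0.0435, -0.1957).
  (x - mu)^T · [Sigma^{-1} · (x - mu)] = (-2)·(-0.0435) + (-3)·(-0.1957) = 0.6739.

Step 4 — take square root: d = √(0.6739) ≈ 0.8209.

d(x, mu) = √(0.6739) ≈ 0.8209


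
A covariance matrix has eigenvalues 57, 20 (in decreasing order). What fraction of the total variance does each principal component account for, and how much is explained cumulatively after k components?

Step 1 — total variance = trace(Sigma) = Σ λ_i = 57 + 20 = 77.

Step 2 — fraction explained by component i = λ_i / Σ λ:
  PC1: 57/77 = 0.7403
  PC2: 20/77 = 0.2597

Step 3 — cumulative fraction after k components = (λ_1 + ... + λ_k) / Σ λ:
  k = 1: 57/77 = 0.7403
  k = 2: (57 + 20)/77 = 77/77 = 1

Summary (fraction, with percent):

explained: PC1 0.7403 (74.03%), PC2 0.2597 (25.97%);  cumulative: 0.7403, 1
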